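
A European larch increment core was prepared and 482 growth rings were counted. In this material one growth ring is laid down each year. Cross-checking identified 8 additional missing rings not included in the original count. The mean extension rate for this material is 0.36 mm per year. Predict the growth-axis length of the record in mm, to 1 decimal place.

Correcting the raw count gives 482 + 8 = 490 true growth rings.
Predicted length = 0.36 mm/year × 490 years = 176.4 mm.

176.4 mm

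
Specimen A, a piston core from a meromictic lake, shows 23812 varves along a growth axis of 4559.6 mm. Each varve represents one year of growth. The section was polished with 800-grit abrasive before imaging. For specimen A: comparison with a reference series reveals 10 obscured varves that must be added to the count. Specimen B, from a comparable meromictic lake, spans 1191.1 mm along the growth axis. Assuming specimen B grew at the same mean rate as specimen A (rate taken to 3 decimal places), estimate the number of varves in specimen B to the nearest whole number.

6236 varves

Specimen A: adjusted count: 23812 + 10 = 23822 varves.
A: 4559.6 mm over 23822 years gives 4559.6 / 23822 ≈ 0.191 mm/yr.
B spans 1191.1 / 0.191 = 6236.13 years ≈ 6236 varves.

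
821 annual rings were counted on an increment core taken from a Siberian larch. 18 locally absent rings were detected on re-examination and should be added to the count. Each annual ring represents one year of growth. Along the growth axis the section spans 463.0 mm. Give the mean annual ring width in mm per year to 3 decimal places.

0.552 mm per year

Adjusted count: 821 + 18 = 839 annual rings.
Mean rate = 463.0 mm / 839 years ≈ 0.552 mm per year.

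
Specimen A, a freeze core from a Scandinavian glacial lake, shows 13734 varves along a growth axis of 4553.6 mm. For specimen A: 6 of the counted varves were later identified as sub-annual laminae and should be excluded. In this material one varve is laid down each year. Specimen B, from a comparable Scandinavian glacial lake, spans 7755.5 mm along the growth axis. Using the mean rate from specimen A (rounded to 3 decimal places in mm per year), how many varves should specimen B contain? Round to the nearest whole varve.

23360 varves

Specimen A: after corrections the count is 13734 − 6 = 13728 varves.
A: 4553.6 mm over 13728 years gives 4553.6 / 13728 ≈ 0.332 mm/year.
B spans 7755.5 / 0.332 = 23359.94 years ≈ 23360 varves.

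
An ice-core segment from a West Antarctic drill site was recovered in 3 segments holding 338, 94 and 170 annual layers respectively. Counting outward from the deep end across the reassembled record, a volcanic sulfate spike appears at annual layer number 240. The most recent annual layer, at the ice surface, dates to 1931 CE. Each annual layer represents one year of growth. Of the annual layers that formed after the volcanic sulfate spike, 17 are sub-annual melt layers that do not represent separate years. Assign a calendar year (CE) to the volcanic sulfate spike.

Total annual layers = 338 + 94 + 170 = 602.
602 − 240 = 362 annual layers lie beyond the volcanic sulfate spike toward the ice surface.
362 − 17 false = 345 true annual layers after the volcanic sulfate spike.
1931 − 345 = 1586 CE.

1586 CE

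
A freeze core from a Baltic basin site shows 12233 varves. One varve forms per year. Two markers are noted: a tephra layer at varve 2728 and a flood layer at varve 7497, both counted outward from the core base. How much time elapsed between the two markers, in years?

4769 years

7497 − 2728 = 4769 varves lie between the two events.
One varve per year makes the interval 4769 years.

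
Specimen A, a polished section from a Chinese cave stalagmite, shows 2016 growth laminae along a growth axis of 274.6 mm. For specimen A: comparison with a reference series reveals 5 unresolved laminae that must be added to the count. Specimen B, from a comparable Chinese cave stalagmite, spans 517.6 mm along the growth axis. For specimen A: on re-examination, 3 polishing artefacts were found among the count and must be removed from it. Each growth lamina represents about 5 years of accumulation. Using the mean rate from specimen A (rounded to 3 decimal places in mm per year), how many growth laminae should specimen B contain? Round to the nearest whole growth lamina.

Specimen A: after corrections the count is 2016 − 3 + 5 = 2018 growth laminae.
Specimen A: 2018 growth laminae at 5 years each span 2018 × 5 = 10090 years.
A: Extension rate ≈ 274.6 / 10090 = 0.027 mm/yr.
Specimen B: 517.6 mm / 0.027 mm per year = 19170.37 years; at 5 years per growth lamina that is 19170.37 / 5 ≈ 3834 growth laminae.

3834 growth laminae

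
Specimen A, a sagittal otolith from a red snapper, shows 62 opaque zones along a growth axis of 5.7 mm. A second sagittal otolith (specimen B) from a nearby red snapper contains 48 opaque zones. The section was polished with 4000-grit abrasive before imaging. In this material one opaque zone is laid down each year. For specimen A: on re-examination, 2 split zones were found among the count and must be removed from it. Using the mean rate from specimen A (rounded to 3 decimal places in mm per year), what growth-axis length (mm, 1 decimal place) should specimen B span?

Specimen A: adjusted count: 62 − 2 = 60 opaque zones.
A: 5.7 mm over 60 years gives 5.7 / 60 ≈ 0.095 mm/yr.
For B, 0.095 mm/year × 48 years = 4.6 mm.

4.6 mm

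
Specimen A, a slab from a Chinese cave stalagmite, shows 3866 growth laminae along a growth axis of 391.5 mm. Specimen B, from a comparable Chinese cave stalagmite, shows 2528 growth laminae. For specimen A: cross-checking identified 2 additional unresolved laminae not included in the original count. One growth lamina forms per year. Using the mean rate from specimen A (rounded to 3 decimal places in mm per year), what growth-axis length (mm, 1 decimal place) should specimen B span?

Specimen A: correcting the raw count gives 3866 + 2 = 3868 true growth laminae.
A: 391.5 mm over 3868 years gives 391.5 / 3868 ≈ 0.101 mm/year.
Length of B = 0.101 × 2528 = 255.3 mm.

255.3 mm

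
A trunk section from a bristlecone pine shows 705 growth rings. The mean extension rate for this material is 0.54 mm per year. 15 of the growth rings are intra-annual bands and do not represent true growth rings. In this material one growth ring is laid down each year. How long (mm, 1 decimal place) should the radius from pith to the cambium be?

372.6 mm

Adjusted count: 705 − 15 = 690 growth rings.
Predicted length = 0.54 mm/year × 690 years = 372.6 mm.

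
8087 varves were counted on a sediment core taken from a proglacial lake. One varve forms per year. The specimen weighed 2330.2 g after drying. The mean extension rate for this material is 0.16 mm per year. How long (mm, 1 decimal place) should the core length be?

8087 years of growth are recorded.
Length ≈ 0.16 × 8087 = 1293.9 mm.

1293.9 mm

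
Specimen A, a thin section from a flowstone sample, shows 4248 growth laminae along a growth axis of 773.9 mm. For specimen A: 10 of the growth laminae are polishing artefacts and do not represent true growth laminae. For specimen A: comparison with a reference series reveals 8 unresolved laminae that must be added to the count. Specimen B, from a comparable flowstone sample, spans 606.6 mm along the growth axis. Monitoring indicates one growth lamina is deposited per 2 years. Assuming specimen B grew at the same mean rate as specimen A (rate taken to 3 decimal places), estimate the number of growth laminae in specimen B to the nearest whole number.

3333 growth laminae

Specimen A: after corrections the count is 4248 − 10 + 8 = 4246 growth laminae.
Specimen A: at 2 years per growth lamina, 4246 × 2 = 8492 years.
A: Extension rate ≈ 773.9 / 8492 = 0.091 mm per year.
B spans 606.6 / 0.091 = 6665.93 years; at 2 years per growth lamina that is 6665.93 / 2 ≈ 3333 growth laminae.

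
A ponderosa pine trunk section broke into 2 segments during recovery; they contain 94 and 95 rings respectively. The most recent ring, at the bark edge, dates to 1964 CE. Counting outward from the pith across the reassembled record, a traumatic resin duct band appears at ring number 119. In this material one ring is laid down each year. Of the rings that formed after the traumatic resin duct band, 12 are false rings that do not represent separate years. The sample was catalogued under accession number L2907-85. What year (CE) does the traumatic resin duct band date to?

1906 CE

Total rings = 94 + 95 = 189.
The traumatic resin duct band sits at ring 119 from the pith, so 189 − 119 = 70 rings formed after it.
Removing the 12 false rings leaves 70 − 12 = 58 true rings beyond the traumatic resin duct band.
The ring at the bark edge is 1964 CE, so the traumatic resin duct band dates to 1964 − 58 = 1906 CE.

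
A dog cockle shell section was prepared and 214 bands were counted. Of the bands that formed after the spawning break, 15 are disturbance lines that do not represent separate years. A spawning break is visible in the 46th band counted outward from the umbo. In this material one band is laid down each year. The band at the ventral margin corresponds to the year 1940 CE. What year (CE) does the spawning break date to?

The spawning break sits at band 46 from the umbo, so 214 − 46 = 168 bands formed after it.
Excluding 15 false bands: 168 − 15 = 153.
1940 − 153 = 1787 CE.

1787 CE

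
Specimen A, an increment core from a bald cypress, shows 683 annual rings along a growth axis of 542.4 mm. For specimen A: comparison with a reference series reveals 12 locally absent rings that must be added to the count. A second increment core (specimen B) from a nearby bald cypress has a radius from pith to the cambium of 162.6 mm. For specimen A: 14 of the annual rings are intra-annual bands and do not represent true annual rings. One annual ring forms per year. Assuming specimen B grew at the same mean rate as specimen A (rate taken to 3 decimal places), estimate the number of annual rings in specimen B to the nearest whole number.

Specimen A: adjusted count: 683 − 14 + 12 = 681 annual rings.
A: 542.4 mm over 681 years gives 542.4 / 681 ≈ 0.796 mm/yr.
Specimen B: 162.6 mm / 0.796 mm per year = 204.27 years ≈ 204 annual rings.

204 annual rings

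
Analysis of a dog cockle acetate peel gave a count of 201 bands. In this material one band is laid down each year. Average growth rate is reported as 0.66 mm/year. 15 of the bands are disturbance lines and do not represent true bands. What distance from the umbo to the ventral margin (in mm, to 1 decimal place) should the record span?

After corrections the count is 201 − 15 = 186 bands.
186 years at 0.66 mm/year gives 0.66 × 186 = 122.8 mm.

122.8 mm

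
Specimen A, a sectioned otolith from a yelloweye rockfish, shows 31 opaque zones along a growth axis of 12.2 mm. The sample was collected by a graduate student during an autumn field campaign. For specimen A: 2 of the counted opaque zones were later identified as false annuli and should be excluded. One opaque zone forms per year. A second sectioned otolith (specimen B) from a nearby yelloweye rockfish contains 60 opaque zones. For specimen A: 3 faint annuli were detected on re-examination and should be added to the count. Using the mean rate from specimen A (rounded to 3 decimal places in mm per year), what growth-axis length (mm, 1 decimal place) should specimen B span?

22.9 mm

Specimen A: adjusted count: 31 − 2 + 3 = 32 opaque zones.
A: Mean rate = 12.2 mm / 32 years ≈ 0.381 mm/year.
B's length ≈ 0.381 × 60 = 22.9 mm.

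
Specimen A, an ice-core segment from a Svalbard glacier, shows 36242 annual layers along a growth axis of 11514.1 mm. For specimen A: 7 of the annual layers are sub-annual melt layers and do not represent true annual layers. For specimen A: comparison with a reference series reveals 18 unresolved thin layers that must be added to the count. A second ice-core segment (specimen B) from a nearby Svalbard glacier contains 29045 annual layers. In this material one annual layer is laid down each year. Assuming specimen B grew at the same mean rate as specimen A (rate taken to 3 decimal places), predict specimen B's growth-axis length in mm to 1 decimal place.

Specimen A: true annual layer count = 36242 − 7 + 18 = 36253.
A: Extension rate ≈ 11514.1 / 36253 = 0.318 mm per year.
Length of B = 0.318 × 29045 = 9236.3 mm.

9236.3 mm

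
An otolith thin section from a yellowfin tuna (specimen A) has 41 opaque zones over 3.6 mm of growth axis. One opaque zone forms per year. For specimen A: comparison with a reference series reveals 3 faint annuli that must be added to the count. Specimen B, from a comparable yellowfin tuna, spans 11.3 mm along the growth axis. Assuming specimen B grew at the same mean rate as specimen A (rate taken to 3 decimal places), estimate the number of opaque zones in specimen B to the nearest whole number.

Specimen A: adjusted count: 41 + 3 = 44 opaque zones.
A: 3.6 mm over 44 years gives 3.6 / 44 ≈ 0.082 mm/yr.
Specimen B: 11.3 mm / 0.082 mm per year = 137.80 years ≈ 138 opaque zones.

138 opaque zones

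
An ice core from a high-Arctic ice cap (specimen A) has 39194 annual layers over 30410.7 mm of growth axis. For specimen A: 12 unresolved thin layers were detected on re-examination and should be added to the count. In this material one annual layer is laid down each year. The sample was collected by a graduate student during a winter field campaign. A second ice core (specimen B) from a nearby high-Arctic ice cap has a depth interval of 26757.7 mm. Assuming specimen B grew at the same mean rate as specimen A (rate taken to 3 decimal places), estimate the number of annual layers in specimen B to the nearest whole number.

Specimen A: correcting the raw count gives 39194 + 12 = 39206 true annual layers.
A: Mean rate = 30410.7 mm / 39206 years ≈ 0.776 mm per year.
Specimen B: 26757.7 mm / 0.776 mm per year = 34481.57 years ≈ 34482 annual layers.

34482 annual layers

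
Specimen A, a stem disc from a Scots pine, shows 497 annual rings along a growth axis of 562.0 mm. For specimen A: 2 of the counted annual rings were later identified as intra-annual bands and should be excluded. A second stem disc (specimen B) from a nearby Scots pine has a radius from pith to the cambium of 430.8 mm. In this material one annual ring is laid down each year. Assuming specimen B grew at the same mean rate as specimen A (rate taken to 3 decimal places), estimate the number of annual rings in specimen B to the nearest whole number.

380 annual rings

Specimen A: after corrections the count is 497 − 2 = 495 annual rings.
A: Mean rate = 562.0 mm / 495 years ≈ 1.135 mm/yr.
Specimen B: 430.8 mm / 1.135 mm per year = 379.56 years ≈ 380 annual rings.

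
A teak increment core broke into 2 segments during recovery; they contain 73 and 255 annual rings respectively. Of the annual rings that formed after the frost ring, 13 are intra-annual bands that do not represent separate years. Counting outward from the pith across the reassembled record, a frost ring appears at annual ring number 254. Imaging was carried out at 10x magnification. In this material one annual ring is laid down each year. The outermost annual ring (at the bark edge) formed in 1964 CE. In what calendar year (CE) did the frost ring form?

Total annual rings = 73 + 255 = 328.
Between annual ring 254 and the bark edge there are 328 − 254 = 74 annual rings.
Removing the 13 false annual rings leaves 74 − 13 = 61 true annual rings beyond the frost ring.
1964 − 61 = 1903 CE.

1903 CE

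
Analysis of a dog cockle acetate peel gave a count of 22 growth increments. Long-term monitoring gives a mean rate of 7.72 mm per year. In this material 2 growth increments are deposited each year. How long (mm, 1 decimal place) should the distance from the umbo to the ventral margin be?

Dividing by 2 growth increments per year: 22 / 2 = 11 years.
Predicted length = 7.72 mm/year × 11 years = 84.9 mm.

84.9 mm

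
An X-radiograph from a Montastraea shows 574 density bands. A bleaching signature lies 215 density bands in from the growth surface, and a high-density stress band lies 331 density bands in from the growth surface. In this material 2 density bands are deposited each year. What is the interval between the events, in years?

Separation: 331 − 215 = 116 density bands.
With 2 density bands per year, 116 / 2 = 58 years.

58 yr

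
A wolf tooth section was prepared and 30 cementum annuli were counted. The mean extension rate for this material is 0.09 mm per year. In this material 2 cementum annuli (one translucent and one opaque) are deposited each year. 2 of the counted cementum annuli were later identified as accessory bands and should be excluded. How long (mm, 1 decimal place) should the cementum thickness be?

True cementum annulus count = 30 − 2 = 28.
With 2 cementum annuli per year, 28 / 2 = 14 years.
Length ≈ 0.09 × 14 = 1.3 mm.

1.3 mm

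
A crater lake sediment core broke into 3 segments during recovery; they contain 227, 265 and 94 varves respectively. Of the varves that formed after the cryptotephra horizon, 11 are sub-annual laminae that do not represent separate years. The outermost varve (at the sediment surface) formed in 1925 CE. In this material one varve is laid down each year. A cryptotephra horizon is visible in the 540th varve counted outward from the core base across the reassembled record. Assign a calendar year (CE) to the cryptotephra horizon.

Total varves = 227 + 265 + 94 = 586.
586 − 540 = 46 varves lie beyond the cryptotephra horizon toward the sediment surface.
46 − 11 false = 35 true varves after the cryptotephra horizon.
Counting back 35 years from 1925 CE places the cryptotephra horizon in 1925 − 35 = 1890 CE.

1890 CE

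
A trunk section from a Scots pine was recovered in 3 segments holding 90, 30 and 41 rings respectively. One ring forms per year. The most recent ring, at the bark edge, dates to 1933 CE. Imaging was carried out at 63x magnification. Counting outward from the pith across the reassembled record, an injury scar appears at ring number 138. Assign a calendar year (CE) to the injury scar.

Total rings = 90 + 30 + 41 = 161.
Between ring 138 and the bark edge there are 161 − 138 = 23 rings.
1933 − 23 = 1910 CE.

1910 CE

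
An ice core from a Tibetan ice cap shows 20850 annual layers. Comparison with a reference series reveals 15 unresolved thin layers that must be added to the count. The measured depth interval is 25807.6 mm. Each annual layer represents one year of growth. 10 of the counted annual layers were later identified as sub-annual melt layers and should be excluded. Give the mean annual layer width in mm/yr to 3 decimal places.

1.237 mm/yr

Correcting the raw count gives 20850 − 10 + 15 = 20855 true annual layers.
Extension rate ≈ 25807.6 / 20855 = 1.237 mm/yr.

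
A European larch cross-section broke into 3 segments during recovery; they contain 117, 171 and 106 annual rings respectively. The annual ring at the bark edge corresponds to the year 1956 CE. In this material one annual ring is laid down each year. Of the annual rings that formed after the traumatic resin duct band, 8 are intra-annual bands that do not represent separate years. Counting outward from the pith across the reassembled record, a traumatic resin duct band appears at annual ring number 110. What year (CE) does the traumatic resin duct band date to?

Total annual rings = 117 + 171 + 106 = 394.
The traumatic resin duct band sits at annual ring 110 from the pith, so 394 − 110 = 284 annual rings formed after it.
Excluding 8 false annual rings: 284 − 8 = 276.
1956 − 276 = 1680 CE.

1680 CE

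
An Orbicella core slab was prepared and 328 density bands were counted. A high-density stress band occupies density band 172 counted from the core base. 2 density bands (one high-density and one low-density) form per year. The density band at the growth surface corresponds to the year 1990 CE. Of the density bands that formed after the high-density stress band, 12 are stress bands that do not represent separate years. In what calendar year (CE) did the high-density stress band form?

1918 CE

Between density band 172 and the growth surface there are 328 − 172 = 156 density bands.
Excluding 12 false density bands: 156 − 12 = 144.
144 density bands at 2 per year is 144 / 2 = 72 years.
1990 − 72 = 1918 CE.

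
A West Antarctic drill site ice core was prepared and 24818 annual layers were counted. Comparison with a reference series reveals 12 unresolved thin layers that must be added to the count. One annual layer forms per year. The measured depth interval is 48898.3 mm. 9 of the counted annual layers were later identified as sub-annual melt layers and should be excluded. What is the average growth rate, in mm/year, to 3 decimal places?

After corrections the count is 24818 − 9 + 12 = 24821 annual layers.
48898.3 mm over 24821 years gives 48898.3 / 24821 ≈ 1.970 mm/year.

1.970 mm/year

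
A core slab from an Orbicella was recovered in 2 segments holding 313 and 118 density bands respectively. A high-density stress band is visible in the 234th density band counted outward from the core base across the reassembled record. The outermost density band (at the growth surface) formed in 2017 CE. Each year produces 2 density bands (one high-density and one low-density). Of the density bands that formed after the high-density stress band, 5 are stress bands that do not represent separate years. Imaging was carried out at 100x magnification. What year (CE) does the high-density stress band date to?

1921 CE

Total density bands = 313 + 118 = 431.
Between density band 234 and the growth surface there are 431 − 234 = 197 density bands.
197 − 5 false = 192 true density bands after the high-density stress band.
With 2 density bands per year, 192 / 2 = 96 years.
The density band at the growth surface is 2017 CE, so the high-density stress band dates to 2017 − 96 = 1921 CE.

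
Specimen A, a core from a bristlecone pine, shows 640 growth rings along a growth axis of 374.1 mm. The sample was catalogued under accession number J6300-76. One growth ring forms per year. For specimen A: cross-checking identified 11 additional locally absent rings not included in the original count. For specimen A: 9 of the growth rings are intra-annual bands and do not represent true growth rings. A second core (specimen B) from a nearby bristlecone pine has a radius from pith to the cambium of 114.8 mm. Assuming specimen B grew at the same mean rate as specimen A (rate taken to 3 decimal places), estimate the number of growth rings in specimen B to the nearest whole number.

Specimen A: true growth ring count = 640 − 9 + 11 = 642.
A: 374.1 mm over 642 years gives 374.1 / 642 ≈ 0.583 mm/year.
For B, 114.8 / 0.583 = 196.91 years ≈ 197 growth rings.

197 growth rings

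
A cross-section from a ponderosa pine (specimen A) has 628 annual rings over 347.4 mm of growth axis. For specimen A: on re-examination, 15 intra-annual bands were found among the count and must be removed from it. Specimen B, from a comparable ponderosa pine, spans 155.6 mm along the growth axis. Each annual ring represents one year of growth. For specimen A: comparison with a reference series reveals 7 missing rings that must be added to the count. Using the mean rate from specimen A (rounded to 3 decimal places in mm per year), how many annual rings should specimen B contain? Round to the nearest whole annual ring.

Specimen A: after corrections the count is 628 − 15 + 7 = 620 annual rings.
A: Extension rate ≈ 347.4 / 620 = 0.560 mm per year.
For B, 155.6 / 0.560 = 277.86 years ≈ 278 annual rings.

278 annual rings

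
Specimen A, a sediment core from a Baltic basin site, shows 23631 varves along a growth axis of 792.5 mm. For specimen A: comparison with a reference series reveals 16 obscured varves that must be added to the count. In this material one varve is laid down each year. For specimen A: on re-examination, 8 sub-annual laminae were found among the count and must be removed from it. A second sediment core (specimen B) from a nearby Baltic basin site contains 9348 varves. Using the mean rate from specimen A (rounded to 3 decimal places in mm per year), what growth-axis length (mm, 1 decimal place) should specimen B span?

Specimen A: correcting the raw count gives 23631 − 8 + 16 = 23639 true varves.
A: 792.5 mm over 23639 years gives 792.5 / 23639 ≈ 0.034 mm/yr.
For B, 0.034 mm/year × 9348 years = 317.8 mm.

317.8 mm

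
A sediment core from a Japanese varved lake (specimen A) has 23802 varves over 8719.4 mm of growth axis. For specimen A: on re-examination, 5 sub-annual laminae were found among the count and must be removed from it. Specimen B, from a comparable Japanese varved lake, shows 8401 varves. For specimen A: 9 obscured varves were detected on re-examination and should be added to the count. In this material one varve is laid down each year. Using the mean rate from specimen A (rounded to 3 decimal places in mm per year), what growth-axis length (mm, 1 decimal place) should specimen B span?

3074.8 mm

Specimen A: true varve count = 23802 − 5 + 9 = 23806.
A: Mean rate = 8719.4 mm / 23806 years ≈ 0.366 mm/year.
Length of B = 0.366 × 8401 = 3074.8 mm.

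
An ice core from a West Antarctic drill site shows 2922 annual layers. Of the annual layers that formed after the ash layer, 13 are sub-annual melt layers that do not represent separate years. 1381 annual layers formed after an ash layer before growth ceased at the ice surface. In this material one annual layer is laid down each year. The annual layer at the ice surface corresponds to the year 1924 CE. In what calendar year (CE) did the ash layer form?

There are 1381 annual layers younger than the ash layer.
Excluding 13 false annual layers: 1381 − 13 = 1368.
1924 − 1368 = 556 CE.

556 CE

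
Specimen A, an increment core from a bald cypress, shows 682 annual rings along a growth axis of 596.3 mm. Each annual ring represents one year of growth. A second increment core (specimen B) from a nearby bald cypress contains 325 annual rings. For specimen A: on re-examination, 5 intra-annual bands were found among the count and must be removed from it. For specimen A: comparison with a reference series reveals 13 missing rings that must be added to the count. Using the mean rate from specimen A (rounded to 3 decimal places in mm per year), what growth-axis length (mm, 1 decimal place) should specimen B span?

Specimen A: after corrections the count is 682 − 5 + 13 = 690 annual rings.
A: Extension rate ≈ 596.3 / 690 = 0.864 mm per year.
For B, 0.864 mm/year × 325 years = 280.8 mm.

280.8 mm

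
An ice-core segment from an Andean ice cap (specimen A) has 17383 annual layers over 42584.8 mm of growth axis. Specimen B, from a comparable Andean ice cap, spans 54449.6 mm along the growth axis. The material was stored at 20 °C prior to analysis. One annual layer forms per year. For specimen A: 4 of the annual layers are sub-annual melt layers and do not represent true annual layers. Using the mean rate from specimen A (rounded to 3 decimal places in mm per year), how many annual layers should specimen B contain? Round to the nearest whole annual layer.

Specimen A: adjusted count: 17383 − 4 = 17379 annual layers.
A: Extension rate ≈ 42584.8 / 17379 = 2.450 mm/year.
B spans 54449.6 / 2.450 = 22224.33 years ≈ 22224 annual layers.

22224 annual layers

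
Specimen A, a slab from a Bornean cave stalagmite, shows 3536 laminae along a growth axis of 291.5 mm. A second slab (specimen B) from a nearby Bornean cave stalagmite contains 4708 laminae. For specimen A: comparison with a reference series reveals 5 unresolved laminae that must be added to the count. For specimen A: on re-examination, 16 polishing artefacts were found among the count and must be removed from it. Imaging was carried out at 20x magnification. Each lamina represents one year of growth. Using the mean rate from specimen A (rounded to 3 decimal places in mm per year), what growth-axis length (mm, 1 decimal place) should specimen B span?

Specimen A: adjusted count: 3536 − 16 + 5 = 3525 laminae.
A: Extension rate ≈ 291.5 / 3525 = 0.083 mm/year.
B's length ≈ 0.083 × 4708 = 390.8 mm.

390.8 mm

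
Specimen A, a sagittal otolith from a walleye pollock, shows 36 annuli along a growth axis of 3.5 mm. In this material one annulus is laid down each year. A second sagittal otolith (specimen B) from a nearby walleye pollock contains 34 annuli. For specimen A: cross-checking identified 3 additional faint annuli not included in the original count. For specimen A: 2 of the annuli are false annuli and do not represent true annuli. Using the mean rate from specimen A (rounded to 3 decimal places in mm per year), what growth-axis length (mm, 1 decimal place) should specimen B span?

Specimen A: adjusted count: 36 − 2 + 3 = 37 annuli.
A: Extension rate ≈ 3.5 / 37 = 0.095 mm/year.
Length of B = 0.095 × 34 = 3.2 mm.

3.2 mm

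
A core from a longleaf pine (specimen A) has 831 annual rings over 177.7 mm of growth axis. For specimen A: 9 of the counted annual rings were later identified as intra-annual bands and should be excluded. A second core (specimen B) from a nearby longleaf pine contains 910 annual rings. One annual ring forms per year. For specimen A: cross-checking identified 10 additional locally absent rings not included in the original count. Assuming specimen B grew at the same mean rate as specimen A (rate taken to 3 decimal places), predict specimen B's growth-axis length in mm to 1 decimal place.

194.7 mm

Specimen A: true annual ring count = 831 − 9 + 10 = 832.
A: 177.7 mm over 832 years gives 177.7 / 832 ≈ 0.214 mm per year.
For B, 0.214 mm/year × 910 years = 194.7 mm.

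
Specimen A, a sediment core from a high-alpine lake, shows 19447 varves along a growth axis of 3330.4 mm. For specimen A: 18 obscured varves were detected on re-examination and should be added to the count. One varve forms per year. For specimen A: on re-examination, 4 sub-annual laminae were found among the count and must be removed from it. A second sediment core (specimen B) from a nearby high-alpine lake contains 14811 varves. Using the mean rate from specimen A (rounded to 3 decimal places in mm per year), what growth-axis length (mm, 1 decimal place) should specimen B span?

Specimen A: adjusted count: 19447 − 4 + 18 = 19461 varves.
A: Mean rate = 3330.4 mm / 19461 years ≈ 0.171 mm/year.
B's length ≈ 0.171 × 14811 = 2532.7 mm.

2532.7 mm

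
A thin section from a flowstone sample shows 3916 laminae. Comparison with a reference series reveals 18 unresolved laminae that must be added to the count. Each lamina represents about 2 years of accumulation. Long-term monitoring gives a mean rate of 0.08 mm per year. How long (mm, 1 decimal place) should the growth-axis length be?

629.4 mm

After corrections the count is 3916 + 18 = 3934 laminae.
At 2 years per lamina, 3934 × 2 = 7868 years.
Predicted length = 0.08 mm/year × 7868 years = 629.4 mm.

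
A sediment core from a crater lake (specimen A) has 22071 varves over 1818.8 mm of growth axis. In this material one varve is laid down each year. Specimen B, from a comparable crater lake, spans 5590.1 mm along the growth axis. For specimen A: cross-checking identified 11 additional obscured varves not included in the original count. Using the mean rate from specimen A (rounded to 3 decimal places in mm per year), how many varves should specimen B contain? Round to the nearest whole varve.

Specimen A: after corrections the count is 22071 + 11 = 22082 varves.
A: Mean rate = 1818.8 mm / 22082 years ≈ 0.082 mm/yr.
For B, 5590.1 / 0.082 = 68171.95 years ≈ 68172 varves.

68172 varves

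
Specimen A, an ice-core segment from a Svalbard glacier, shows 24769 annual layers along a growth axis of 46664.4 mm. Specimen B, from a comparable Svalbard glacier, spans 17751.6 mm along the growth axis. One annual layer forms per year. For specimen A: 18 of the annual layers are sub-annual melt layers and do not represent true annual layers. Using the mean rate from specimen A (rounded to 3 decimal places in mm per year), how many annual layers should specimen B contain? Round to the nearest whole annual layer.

9417 annual layers

Specimen A: true annual layer count = 24769 − 18 = 24751.
A: 46664.4 mm over 24751 years gives 46664.4 / 24751 ≈ 1.885 mm per year.
B spans 17751.6 / 1.885 = 9417.29 years ≈ 9417 annual layers.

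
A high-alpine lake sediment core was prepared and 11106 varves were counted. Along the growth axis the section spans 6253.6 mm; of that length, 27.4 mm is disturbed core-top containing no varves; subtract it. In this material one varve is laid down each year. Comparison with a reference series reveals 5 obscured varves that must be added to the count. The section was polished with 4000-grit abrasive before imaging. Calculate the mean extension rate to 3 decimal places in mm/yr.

0.560 mm/yr

After corrections the count is 11106 + 5 = 11111 varves.
Removing the 27.4 mm offcut leaves 6253.6 − 27.4 = 6226.2 mm.
Mean rate = 6226.2 mm / 11111 years ≈ 0.560 mm/yr.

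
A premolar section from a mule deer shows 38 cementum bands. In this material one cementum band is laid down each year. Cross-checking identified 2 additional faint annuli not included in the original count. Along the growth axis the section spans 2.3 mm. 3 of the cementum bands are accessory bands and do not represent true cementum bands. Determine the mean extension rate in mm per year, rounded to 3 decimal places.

True cementum band count = 38 − 3 + 2 = 37.
Extension rate ≈ 2.3 / 37 = 0.062 mm per year.

0.062 mm per year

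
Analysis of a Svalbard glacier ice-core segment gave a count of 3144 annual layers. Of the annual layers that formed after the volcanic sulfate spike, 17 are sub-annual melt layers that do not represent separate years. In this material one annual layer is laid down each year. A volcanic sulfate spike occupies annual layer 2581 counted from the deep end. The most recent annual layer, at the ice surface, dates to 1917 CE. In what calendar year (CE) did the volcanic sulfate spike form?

The volcanic sulfate spike sits at annual layer 2581 from the deep end, so 3144 − 2581 = 563 annual layers formed after it.
Excluding 17 false annual layers: 563 − 17 = 546.
The annual layer at the ice surface is 1917 CE, so the volcanic sulfate spike dates to 1917 − 546 = 1371 CE.

1371 CE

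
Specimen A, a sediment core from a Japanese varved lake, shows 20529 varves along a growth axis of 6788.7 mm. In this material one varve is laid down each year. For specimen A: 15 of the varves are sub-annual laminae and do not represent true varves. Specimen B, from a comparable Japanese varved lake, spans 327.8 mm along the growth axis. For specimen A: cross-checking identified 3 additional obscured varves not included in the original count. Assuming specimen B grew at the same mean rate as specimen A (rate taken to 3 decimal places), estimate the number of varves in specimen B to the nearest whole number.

990 varves

Specimen A: correcting the raw count gives 20529 − 15 + 3 = 20517 true varves.
A: 6788.7 mm over 20517 years gives 6788.7 / 20517 ≈ 0.331 mm per year.
Specimen B: 327.8 mm / 0.331 mm per year = 990.33 years ≈ 990 varves.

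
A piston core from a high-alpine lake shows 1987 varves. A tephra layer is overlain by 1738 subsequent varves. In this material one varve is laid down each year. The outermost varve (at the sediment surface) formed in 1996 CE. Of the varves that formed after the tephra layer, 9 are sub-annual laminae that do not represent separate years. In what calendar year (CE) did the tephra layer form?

267 CE

1738 varves formed after the tephra layer.
Excluding 9 false varves: 1738 − 9 = 1729.
The varve at the sediment surface is 1996 CE, so the tephra layer dates to 1996 − 1729 = 267 CE.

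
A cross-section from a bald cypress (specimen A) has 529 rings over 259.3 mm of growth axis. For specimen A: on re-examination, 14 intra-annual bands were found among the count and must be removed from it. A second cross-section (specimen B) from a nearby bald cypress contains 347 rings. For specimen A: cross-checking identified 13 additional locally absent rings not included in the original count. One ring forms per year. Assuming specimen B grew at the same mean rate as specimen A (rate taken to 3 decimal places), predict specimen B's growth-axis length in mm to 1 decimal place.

Specimen A: correcting the raw count gives 529 − 14 + 13 = 528 true rings.
A: 259.3 mm over 528 years gives 259.3 / 528 ≈ 0.491 mm/year.
B's length ≈ 0.491 × 347 = 170.4 mm.

170.4 mm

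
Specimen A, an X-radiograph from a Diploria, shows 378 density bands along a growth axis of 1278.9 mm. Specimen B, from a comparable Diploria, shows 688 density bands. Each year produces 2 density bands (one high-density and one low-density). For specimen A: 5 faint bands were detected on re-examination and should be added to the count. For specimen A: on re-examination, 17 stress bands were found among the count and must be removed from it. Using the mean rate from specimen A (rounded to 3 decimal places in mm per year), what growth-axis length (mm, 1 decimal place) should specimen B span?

2404.2 mm

Specimen A: after corrections the count is 378 − 17 + 5 = 366 density bands.
Specimen A: dividing by 2 density bands per year: 366 / 2 = 183 years.
A: Extension rate ≈ 1278.9 / 183 = 6.989 mm/year.
Specimen B: dividing by 2 density bands per year: 688 / 2 = 344 years. For B, 6.989 mm/year × 344 years = 2404.2 mm.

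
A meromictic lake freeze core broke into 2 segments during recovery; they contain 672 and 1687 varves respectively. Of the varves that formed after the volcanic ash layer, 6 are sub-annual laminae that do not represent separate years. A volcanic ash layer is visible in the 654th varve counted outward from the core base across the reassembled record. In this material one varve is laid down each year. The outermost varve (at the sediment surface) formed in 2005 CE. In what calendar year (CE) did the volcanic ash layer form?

306 CE

Total varves = 672 + 1687 = 2359.
Between varve 654 and the sediment surface there are 2359 − 654 = 1705 varves.
Excluding 6 false varves: 1705 − 6 = 1699.
2005 − 1699 = 306 CE.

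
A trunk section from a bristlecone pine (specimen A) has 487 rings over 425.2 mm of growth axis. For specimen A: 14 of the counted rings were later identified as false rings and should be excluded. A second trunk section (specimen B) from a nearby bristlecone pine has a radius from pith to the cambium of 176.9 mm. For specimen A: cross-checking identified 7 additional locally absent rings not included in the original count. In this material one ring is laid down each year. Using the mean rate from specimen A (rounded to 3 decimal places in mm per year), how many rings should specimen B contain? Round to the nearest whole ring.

Specimen A: correcting the raw count gives 487 − 14 + 7 = 480 true rings.
A: Mean rate = 425.2 mm / 480 years ≈ 0.886 mm per year.
For B, 176.9 / 0.886 = 199.66 years ≈ 200 rings.

200 rings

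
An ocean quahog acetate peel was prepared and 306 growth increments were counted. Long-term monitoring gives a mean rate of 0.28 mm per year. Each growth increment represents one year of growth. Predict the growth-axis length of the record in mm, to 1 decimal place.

306 years of growth are recorded.
306 years at 0.28 mm/year gives 0.28 × 306 = 85.7 mm.

85.7 mm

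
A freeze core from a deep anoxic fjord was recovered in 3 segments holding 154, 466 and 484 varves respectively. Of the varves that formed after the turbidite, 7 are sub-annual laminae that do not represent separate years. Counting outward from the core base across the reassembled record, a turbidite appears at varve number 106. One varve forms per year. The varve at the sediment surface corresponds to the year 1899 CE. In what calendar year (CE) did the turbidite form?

Total varves = 154 + 466 + 484 = 1104.
Between varve 106 and the sediment surface there are 1104 − 106 = 998 varves.
998 − 7 false = 991 true varves after the turbidite.
1899 − 991 = 908 CE.

908 CE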